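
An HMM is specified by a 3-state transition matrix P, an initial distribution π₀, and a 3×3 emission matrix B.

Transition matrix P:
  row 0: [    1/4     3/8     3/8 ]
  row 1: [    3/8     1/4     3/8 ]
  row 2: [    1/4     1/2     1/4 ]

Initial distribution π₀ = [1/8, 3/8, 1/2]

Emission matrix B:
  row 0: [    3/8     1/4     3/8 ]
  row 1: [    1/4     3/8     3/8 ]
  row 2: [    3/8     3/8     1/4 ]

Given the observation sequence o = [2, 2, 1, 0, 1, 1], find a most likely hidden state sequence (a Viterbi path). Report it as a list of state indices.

path = [2, 1, 2, 1, 2, 1]

t=0: δ = [4.688e-02, 1.406e-01, 1.250e-01]  (obs o_0=2)
t=1: δ = [1.978e-02, 2.344e-02, 1.318e-02]  ψ = [1, 2, 1]  (obs o_1=2)
t=2: δ = [2.197e-03, 2.781e-03, 3.296e-03]  ψ = [1, 0, 1]  (obs o_2=1)
t=3: δ = [3.911e-04, 4.120e-04, 3.911e-04]  ψ = [1, 2, 1]  (obs o_3=0)
t=4: δ = [3.862e-05, 7.332e-05, 5.794e-05]  ψ = [1, 2, 1]  (obs o_4=1)
t=5: δ = [6.874e-06, 1.086e-05, 1.031e-05]  ψ = [1, 2, 1]  (obs o_5=1)
backtrack: best end state = 1; path = [2, 1, 2, 1, 2, 1]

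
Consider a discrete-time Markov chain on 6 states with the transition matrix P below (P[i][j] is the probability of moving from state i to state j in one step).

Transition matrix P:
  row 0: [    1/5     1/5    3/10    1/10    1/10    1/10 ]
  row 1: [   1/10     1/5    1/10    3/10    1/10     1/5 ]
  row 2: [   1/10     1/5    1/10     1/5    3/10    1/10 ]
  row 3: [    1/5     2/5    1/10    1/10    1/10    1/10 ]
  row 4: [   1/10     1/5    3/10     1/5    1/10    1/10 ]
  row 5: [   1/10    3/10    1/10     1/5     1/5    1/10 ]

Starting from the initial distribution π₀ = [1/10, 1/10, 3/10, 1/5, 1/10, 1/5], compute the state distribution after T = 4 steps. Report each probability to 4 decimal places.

t=0: π = [0.1000, 0.1000, 0.3000, 0.2000, 0.1000, 0.2000]
t=1: π = [0.1300, 0.2600, 0.1400, 0.1800, 0.1800, 0.1100]
t=2: π = [0.1310, 0.2470, 0.1620, 0.1950, 0.1390, 0.1260]
t=3: π = [0.1326, 0.2516, 0.1540, 0.1921, 0.1450, 0.1247]
t=4: π = [0.1325, 0.2509, 0.1555, 0.1927, 0.1433, 0.1252]

π = [0.1325, 0.2509, 0.1555, 0.1927, 0.1433, 0.1252]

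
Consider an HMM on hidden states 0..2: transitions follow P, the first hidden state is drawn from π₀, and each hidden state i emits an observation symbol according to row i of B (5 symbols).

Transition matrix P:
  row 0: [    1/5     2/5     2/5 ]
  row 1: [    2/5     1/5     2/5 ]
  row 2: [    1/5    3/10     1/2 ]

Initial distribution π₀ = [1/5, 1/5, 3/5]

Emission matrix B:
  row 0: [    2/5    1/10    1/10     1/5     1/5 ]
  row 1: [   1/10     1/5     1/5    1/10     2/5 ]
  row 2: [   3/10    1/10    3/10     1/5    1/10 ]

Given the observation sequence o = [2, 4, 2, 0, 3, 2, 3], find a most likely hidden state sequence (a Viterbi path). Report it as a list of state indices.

path = [2, 1, 2, 2, 2, 2, 2]

t=0: δ = [2.000e-02, 4.000e-02, 1.800e-01]  (obs o_0=2)
t=1: δ = [7.200e-03, 2.160e-02, 9.000e-03]  ψ = [2, 2, 2]  (obs o_1=4)
t=2: δ = [8.640e-04, 8.640e-04, 2.592e-03]  ψ = [1, 1, 1]  (obs o_2=2)
t=3: δ = [2.074e-04, 7.776e-05, 3.888e-04]  ψ = [2, 2, 2]  (obs o_3=0)
t=4: δ = [1.555e-05, 1.166e-05, 3.888e-05]  ψ = [2, 2, 2]  (obs o_4=3)
t=5: δ = [7.776e-07, 2.333e-06, 5.832e-06]  ψ = [2, 2, 2]  (obs o_5=2)
t=6: δ = [2.333e-07, 1.750e-07, 5.832e-07]  ψ = [2, 2, 2]  (obs o_6=3)
backtrack: best end state = 2; path = [2, 1, 2, 2, 2, 2, 2]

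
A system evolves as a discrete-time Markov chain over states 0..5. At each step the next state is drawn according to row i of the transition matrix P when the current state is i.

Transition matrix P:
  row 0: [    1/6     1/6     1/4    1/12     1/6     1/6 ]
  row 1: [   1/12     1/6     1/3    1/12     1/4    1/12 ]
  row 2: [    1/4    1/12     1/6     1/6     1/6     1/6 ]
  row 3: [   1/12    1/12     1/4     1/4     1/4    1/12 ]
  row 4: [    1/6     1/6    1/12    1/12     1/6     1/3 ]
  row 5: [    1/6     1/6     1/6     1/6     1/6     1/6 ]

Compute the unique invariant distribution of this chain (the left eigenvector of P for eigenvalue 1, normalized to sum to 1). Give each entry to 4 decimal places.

π = [0.1602, 0.1387, 0.1988, 0.1374, 0.1897, 0.1753]

Balance equations π_j = Σ_i π_i·P[i][j]:
  π_0 = 1/6·π_0 + 1/12·π_1 + 1/4·π_2 + 1/12·π_3 + 1/6·π_4 + 1/6·π_5
  π_1 = 1/6·π_0 + 1/6·π_1 + 1/12·π_2 + 1/12·π_3 + 1/6·π_4 + 1/6·π_5
  π_2 = 1/4·π_0 + 1/3·π_1 + 1/6·π_2 + 1/4·π_3 + 1/12·π_4 + 1/6·π_5
  π_3 = 1/12·π_0 + 1/12·π_1 + 1/6·π_2 + 1/4·π_3 + 1/12·π_4 + 1/6·π_5
  π_4 = 1/6·π_0 + 1/4·π_1 + 1/6·π_2 + 1/4·π_3 + 1/6·π_4 + 1/6·π_5
  normalize: π_0 + π_1 + π_2 + π_3 + π_4 + π_5 = 1
Solving the linear system gives exactly π = [18240/113839, 15784/113839, 22628/113839, 18/131, 21592/113839, 19953/113839].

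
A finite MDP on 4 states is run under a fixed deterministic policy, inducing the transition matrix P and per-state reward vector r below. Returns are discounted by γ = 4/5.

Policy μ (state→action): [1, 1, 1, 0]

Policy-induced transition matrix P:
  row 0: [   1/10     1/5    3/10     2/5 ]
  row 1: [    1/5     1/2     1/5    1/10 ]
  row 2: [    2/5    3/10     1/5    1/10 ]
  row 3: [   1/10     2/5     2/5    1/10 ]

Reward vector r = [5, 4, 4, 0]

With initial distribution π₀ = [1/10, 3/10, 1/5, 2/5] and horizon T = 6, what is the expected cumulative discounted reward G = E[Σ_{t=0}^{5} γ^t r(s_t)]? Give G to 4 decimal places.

G = 12.1750

t=0: π = [0.1000, 0.3000, 0.2000, 0.4000], E[r] = 2.5000, γ^t·E[r] = 2.500000, running G = 2.500000
t=1: π = [0.1900, 0.3900, 0.2900, 0.1300], E[r] = 3.6700, γ^t·E[r] = 2.936000, running G = 5.436000
t=2: π = [0.2260, 0.3720, 0.2450, 0.1570], E[r] = 3.5980, γ^t·E[r] = 2.302720, running G = 7.738720
t=3: π = [0.2107, 0.3675, 0.2540, 0.1678], E[r] = 3.5395, γ^t·E[r] = 1.812224, running G = 9.550944
t=4: π = [0.2130, 0.3692, 0.2546, 0.1632], E[r] = 3.5601, γ^t·E[r] = 1.458221, running G = 11.009165
t=5: π = [0.2133, 0.3689, 0.2539, 0.1639], E[r] = 3.5578, γ^t·E[r] = 1.165810, running G = 12.174975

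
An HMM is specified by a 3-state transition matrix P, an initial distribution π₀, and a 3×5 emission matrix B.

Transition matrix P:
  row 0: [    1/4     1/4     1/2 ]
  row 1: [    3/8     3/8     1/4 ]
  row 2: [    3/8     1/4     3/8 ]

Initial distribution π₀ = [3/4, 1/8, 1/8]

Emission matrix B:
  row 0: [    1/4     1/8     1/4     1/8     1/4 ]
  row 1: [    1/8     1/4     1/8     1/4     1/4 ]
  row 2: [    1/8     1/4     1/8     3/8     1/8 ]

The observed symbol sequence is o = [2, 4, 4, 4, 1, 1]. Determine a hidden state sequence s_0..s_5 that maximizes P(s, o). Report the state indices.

path = [0, 1, 1, 0, 2, 2]

t=0: δ = [1.875e-01, 1.562e-02, 1.562e-02]  (obs o_0=2)
t=1: δ = [1.172e-02, 1.172e-02, 1.172e-02]  ψ = [0, 0, 0]  (obs o_1=4)
t=2: δ = [1.099e-03, 1.099e-03, 7.324e-04]  ψ = [1, 1, 0]  (obs o_2=4)
t=3: δ = [1.030e-04, 1.030e-04, 6.866e-05]  ψ = [1, 1, 0]  (obs o_3=4)
t=4: δ = [4.828e-06, 9.656e-06, 1.287e-05]  ψ = [1, 1, 0]  (obs o_4=1)
t=5: δ = [6.035e-07, 9.052e-07, 1.207e-06]  ψ = [2, 1, 2]  (obs o_5=1)
backtrack: best end state = 2; path = [0, 1, 1, 0, 2, 2]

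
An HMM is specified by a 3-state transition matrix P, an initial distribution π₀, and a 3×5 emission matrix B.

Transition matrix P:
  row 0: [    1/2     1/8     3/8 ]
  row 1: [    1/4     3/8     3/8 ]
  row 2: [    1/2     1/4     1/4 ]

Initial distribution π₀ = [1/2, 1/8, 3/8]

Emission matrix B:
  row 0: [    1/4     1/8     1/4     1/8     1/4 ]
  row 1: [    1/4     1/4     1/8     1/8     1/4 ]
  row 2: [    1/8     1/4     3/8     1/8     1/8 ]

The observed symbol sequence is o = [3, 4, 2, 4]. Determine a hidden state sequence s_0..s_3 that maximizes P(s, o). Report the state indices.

path = [0, 0, 2, 0]

t=0: δ = [6.250e-02, 1.562e-02, 4.688e-02]  (obs o_0=3)
t=1: δ = [7.812e-03, 2.930e-03, 2.930e-03]  ψ = [0, 2, 0]  (obs o_1=4)
t=2: δ = [9.766e-04, 1.373e-04, 1.099e-03]  ψ = [0, 1, 0]  (obs o_2=2)
t=3: δ = [1.373e-04, 6.866e-05, 4.578e-05]  ψ = [2, 2, 0]  (obs o_3=4)
backtrack: best end state = 0; path = [0, 0, 2, 0]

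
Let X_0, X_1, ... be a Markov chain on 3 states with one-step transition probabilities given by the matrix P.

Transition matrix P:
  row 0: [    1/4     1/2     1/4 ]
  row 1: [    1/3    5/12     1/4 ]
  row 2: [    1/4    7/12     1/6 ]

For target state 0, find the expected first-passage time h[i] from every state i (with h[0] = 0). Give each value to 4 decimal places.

h = [0.0000, 3.1837, 3.4286]

First-step conditioning: h[0] = 0; for i ≠ 0, h[i] = 1 + Σ_k P[i][k]·h[k].
  h[1] = 1 + 5/12·h[1] + 1/4·h[2]
  h[2] = 1 + 7/12·h[1] + 1/6·h[2]
Solving the 2×2 linear system over states ≠ 0 gives exactly h = [0, 156/49, 24/7] (h[0] = 0 is the target).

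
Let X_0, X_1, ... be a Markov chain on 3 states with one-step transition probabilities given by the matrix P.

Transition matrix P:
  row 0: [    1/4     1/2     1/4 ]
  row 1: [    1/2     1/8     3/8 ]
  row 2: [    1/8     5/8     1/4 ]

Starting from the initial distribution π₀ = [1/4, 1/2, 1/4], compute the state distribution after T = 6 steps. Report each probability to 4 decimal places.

t=0: π = [0.2500, 0.5000, 0.2500]
t=1: π = [0.3438, 0.3438, 0.3125]
t=2: π = [0.2969, 0.4102, 0.2930]
t=3: π = [0.3159, 0.3828, 0.3013]
t=4: π = [0.3080, 0.3941, 0.2979]
t=5: π = [0.3113, 0.3894, 0.2993]
t=6: π = [0.3100, 0.3914, 0.2987]

π = [0.3100, 0.3914, 0.2987]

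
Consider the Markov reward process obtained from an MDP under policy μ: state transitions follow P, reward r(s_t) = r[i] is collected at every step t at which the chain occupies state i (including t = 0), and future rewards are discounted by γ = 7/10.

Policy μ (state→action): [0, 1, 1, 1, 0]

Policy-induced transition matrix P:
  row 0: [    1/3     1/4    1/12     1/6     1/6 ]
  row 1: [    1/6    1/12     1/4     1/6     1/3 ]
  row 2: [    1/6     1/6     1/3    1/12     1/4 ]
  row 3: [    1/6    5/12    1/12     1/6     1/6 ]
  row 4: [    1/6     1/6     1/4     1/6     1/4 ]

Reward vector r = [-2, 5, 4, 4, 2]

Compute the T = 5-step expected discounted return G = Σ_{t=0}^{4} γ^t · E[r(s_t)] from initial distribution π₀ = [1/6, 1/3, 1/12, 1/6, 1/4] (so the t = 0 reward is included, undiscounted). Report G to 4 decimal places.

t=0: π = [0.1667, 0.3333, 0.0833, 0.1667, 0.2500], E[r] = 2.8333, γ^t·E[r] = 2.833333, running G = 2.833333
t=1: π = [0.1944, 0.1944, 0.2014, 0.1597, 0.2500], E[r] = 2.5278, γ^t·E[r] = 1.769444, running G = 4.602778
t=2: π = [0.1991, 0.2066, 0.2078, 0.1499, 0.2367], E[r] = 2.5388, γ^t·E[r] = 1.243999, running G = 5.846777
t=3: π = [0.1998, 0.2035, 0.2092, 0.1494, 0.2381], E[r] = 2.5282, γ^t·E[r] = 0.867160, running G = 6.713937
t=4: π = [0.2000, 0.2037, 0.2092, 0.1492, 0.2379], E[r] = 2.5281, γ^t·E[r] = 0.607005, running G = 7.320942

G = 7.3209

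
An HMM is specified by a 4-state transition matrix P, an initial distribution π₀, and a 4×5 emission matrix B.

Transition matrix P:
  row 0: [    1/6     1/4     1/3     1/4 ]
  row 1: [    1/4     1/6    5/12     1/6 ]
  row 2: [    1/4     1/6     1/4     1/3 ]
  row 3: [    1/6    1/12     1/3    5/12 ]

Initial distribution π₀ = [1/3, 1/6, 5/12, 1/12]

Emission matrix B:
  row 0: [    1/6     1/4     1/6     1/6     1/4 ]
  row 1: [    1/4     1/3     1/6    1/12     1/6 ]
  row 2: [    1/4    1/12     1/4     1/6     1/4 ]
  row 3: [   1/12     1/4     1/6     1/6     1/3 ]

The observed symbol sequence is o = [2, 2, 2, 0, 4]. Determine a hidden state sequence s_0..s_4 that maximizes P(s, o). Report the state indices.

path = [2, 3, 3, 2, 3]

t=0: δ = [5.556e-02, 2.778e-02, 1.042e-01, 1.389e-02]  (obs o_0=2)
t=1: δ = [4.340e-03, 2.894e-03, 6.510e-03, 5.787e-03]  ψ = [2, 2, 2, 2]  (obs o_1=2)
t=2: δ = [2.713e-04, 1.808e-04, 4.823e-04, 4.019e-04]  ψ = [2, 0, 3, 3]  (obs o_2=2)
t=3: δ = [2.009e-05, 2.009e-05, 3.349e-05, 1.395e-05]  ψ = [2, 2, 3, 3]  (obs o_3=0)
t=4: δ = [2.093e-06, 9.303e-07, 2.093e-06, 3.721e-06]  ψ = [2, 2, 1, 2]  (obs o_4=4)
backtrack: best end state = 3; path = [2, 3, 3, 2, 3]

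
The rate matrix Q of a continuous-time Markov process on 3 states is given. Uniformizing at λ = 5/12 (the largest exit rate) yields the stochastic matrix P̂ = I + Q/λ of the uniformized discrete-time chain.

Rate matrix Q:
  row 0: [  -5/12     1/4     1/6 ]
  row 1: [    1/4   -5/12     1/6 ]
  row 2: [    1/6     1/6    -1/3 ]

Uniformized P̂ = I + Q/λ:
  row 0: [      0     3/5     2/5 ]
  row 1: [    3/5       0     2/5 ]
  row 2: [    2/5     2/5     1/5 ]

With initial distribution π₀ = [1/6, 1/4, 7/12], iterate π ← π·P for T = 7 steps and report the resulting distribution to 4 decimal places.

π = [0.3345, 0.3322, 0.3333]

t=0: π = [0.1667, 0.2500, 0.5833]
t=1: π = [0.3833, 0.3333, 0.2833]
t=2: π = [0.3133, 0.3433, 0.3433]
t=3: π = [0.3433, 0.3253, 0.3313]
t=4: π = [0.3277, 0.3385, 0.3337]
t=5: π = [0.3366, 0.3301, 0.3333]
t=6: π = [0.3314, 0.3353, 0.3333]
t=7: π = [0.3345, 0.3322, 0.3333]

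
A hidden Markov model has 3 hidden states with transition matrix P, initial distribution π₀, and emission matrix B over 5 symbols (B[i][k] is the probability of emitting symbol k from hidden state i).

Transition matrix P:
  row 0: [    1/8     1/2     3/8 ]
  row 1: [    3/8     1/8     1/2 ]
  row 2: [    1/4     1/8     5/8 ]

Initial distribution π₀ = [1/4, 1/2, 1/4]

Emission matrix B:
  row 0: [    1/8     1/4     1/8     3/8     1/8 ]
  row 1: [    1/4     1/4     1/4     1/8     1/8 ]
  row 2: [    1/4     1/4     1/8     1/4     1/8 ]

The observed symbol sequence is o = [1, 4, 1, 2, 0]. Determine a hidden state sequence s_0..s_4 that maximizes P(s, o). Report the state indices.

t=0: δ = [6.250e-02, 1.250e-01, 6.250e-02]  (obs o_0=1)
t=1: δ = [5.859e-03, 3.906e-03, 7.812e-03]  ψ = [1, 0, 1]  (obs o_1=4)
t=2: δ = [4.883e-04, 7.324e-04, 1.221e-03]  ψ = [2, 0, 2]  (obs o_2=1)
t=3: δ = [3.815e-05, 6.104e-05, 9.537e-05]  ψ = [2, 0, 2]  (obs o_3=2)
t=4: δ = [2.980e-06, 4.768e-06, 1.490e-05]  ψ = [2, 0, 2]  (obs o_4=0)
backtrack: best end state = 2; path = [1, 2, 2, 2, 2]

path = [1, 2, 2, 2, 2]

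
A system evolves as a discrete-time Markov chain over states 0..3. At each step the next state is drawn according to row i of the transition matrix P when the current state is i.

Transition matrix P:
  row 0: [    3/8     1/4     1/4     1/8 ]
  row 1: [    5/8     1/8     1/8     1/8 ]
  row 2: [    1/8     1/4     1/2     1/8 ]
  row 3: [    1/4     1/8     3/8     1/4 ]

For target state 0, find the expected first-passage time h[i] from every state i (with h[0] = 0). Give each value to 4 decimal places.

First-step conditioning: h[0] = 0; for i ≠ 0, h[i] = 1 + Σ_k P[i][k]·h[k].
  h[1] = 1 + 1/8·h[1] + 1/8·h[2] + 1/8·h[3]
  h[2] = 1 + 1/4·h[1] + 1/2·h[2] + 1/8·h[3]
  h[3] = 1 + 1/8·h[1] + 3/8·h[2] + 1/4·h[3]
Solving the 3×3 linear system over states ≠ 0 gives exactly h = [0, 70/31, 126/31, 116/31] (h[0] = 0 is the target).

h = [0.0000, 2.2581, 4.0645, 3.7419]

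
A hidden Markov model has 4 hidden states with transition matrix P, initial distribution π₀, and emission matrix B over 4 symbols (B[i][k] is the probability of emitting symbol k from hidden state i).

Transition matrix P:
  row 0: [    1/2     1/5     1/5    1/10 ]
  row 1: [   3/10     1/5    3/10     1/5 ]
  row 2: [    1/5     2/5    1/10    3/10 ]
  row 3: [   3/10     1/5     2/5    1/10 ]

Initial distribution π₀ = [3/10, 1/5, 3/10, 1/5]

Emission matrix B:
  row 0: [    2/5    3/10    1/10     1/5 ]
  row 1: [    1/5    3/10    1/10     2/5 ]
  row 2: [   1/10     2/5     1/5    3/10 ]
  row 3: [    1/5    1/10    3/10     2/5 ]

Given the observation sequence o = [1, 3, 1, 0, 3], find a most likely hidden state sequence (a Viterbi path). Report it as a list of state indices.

t=0: δ = [9.000e-02, 6.000e-02, 1.200e-01, 2.000e-02]  (obs o_0=1)
t=1: δ = [9.000e-03, 1.920e-02, 5.400e-03, 1.440e-02]  ψ = [0, 2, 0, 2]  (obs o_1=3)
t=2: δ = [1.728e-03, 1.152e-03, 2.304e-03, 3.840e-04]  ψ = [1, 1, 1, 1]  (obs o_2=1)
t=3: δ = [3.456e-04, 1.843e-04, 3.456e-05, 1.382e-04]  ψ = [0, 2, 0, 2]  (obs o_3=0)
t=4: δ = [3.456e-05, 2.765e-05, 2.074e-05, 1.475e-05]  ψ = [0, 0, 0, 1]  (obs o_4=3)
backtrack: best end state = 0; path = [2, 1, 0, 0, 0]

path = [2, 1, 0, 0, 0]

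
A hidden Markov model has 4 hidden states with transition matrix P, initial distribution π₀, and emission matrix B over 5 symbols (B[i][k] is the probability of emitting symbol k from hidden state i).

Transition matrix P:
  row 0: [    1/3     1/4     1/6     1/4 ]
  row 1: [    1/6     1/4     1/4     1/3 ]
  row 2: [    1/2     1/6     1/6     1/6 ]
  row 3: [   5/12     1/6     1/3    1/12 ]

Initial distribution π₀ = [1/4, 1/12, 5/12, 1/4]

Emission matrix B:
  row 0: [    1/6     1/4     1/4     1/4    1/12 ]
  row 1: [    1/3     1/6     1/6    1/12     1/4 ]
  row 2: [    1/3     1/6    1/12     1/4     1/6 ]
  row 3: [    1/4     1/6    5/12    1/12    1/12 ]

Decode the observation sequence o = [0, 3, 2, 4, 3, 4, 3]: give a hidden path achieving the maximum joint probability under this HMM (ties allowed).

path = [2, 0, 3, 2, 0, 1, 2]

t=0: δ = [4.167e-02, 2.778e-02, 1.389e-01, 6.250e-02]  (obs o_0=0)
t=1: δ = [1.736e-02, 1.929e-03, 5.787e-03, 1.929e-03]  ψ = [2, 2, 2, 2]  (obs o_1=3)
t=2: δ = [1.447e-03, 7.234e-04, 2.411e-04, 1.808e-03]  ψ = [0, 0, 0, 0]  (obs o_2=2)
t=3: δ = [6.279e-05, 9.042e-05, 1.005e-04, 3.014e-05]  ψ = [3, 0, 3, 0]  (obs o_3=4)
t=4: δ = [1.256e-05, 1.884e-06, 5.651e-06, 2.512e-06]  ψ = [2, 1, 1, 1]  (obs o_4=3)
t=5: δ = [3.489e-07, 7.849e-07, 3.489e-07, 2.616e-07]  ψ = [0, 0, 0, 0]  (obs o_5=4)
t=6: δ = [4.361e-08, 1.635e-08, 4.906e-08, 2.180e-08]  ψ = [2, 1, 1, 1]  (obs o_6=3)
backtrack: best end state = 2; path = [2, 0, 3, 2, 0, 1, 2]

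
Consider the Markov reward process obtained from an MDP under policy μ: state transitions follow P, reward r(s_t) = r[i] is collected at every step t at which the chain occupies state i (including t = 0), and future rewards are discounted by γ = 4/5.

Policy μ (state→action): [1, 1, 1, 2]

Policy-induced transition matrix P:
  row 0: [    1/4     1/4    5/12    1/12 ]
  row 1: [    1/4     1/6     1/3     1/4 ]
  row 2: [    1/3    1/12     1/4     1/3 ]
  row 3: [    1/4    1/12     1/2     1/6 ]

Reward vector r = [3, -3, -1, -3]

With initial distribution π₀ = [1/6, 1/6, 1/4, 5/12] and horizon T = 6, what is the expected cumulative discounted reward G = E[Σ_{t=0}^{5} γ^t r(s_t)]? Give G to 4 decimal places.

G = -3.0840

t=0: π = [0.1667, 0.1667, 0.2500, 0.4167], E[r] = -1.5000, γ^t·E[r] = -1.500000, running G = -1.500000
t=1: π = [0.2708, 0.1250, 0.3958, 0.2083], E[r] = -0.5833, γ^t·E[r] = -0.466667, running G = -1.966667
t=2: π = [0.2830, 0.1389, 0.3576, 0.2205], E[r] = -0.5868, γ^t·E[r] = -0.375556, running G = -2.342222
t=3: π = [0.2798, 0.1421, 0.3639, 0.2143], E[r] = -0.5935, γ^t·E[r] = -0.303852, running G = -2.646074
t=4: π = [0.2803, 0.1418, 0.3620, 0.2158], E[r] = -0.5940, γ^t·E[r] = -0.243299, running G = -2.889373
t=5: π = [0.2802, 0.1419, 0.3625, 0.2155], E[r] = -0.5940, γ^t·E[r] = -0.194638, running G = -3.084011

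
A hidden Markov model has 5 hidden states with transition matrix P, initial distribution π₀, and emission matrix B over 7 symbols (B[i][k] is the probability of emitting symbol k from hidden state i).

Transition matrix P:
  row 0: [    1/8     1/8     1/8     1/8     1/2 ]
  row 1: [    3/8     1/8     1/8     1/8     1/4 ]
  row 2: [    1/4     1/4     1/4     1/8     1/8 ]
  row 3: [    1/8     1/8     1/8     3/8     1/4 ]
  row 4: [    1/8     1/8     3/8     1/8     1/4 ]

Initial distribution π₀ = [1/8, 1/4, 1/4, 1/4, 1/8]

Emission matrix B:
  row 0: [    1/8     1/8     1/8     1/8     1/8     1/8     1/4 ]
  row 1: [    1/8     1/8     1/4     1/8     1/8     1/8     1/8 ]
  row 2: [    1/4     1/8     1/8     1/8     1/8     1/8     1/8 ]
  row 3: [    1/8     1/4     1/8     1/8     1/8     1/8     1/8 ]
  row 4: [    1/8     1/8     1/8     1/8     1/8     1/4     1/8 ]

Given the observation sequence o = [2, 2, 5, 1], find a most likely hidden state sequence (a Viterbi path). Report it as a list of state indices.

t=0: δ = [1.562e-02, 6.250e-02, 3.125e-02, 3.125e-02, 1.562e-02]  (obs o_0=2)
t=1: δ = [2.930e-03, 1.953e-03, 9.766e-04, 1.465e-03, 1.953e-03]  ψ = [1, 1, 1, 3, 1]  (obs o_1=2)
t=2: δ = [9.155e-05, 4.578e-05, 9.155e-05, 6.866e-05, 3.662e-04]  ψ = [1, 0, 4, 3, 0]  (obs o_2=5)
t=3: δ = [5.722e-06, 5.722e-06, 1.717e-05, 1.144e-05, 1.144e-05]  ψ = [4, 4, 4, 4, 4]  (obs o_3=1)
backtrack: best end state = 2; path = [1, 0, 4, 2]

path = [1, 0, 4, 2]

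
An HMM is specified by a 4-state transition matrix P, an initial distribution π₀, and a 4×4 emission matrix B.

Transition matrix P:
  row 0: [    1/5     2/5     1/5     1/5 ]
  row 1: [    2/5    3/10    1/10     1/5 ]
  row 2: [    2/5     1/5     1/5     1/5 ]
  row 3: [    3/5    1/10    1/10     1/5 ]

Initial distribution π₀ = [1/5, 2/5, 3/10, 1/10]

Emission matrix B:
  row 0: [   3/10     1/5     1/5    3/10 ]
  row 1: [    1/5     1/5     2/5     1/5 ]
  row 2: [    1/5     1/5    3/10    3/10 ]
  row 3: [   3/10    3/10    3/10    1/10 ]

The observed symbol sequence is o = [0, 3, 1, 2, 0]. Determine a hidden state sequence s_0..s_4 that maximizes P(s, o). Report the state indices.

path = [1, 0, 1, 1, 0]

t=0: δ = [6.000e-02, 8.000e-02, 6.000e-02, 3.000e-02]  (obs o_0=0)
t=1: δ = [9.600e-03, 4.800e-03, 3.600e-03, 1.600e-03]  ψ = [1, 0, 0, 1]  (obs o_1=3)
t=2: δ = [3.840e-04, 7.680e-04, 3.840e-04, 5.760e-04]  ψ = [0, 0, 0, 0]  (obs o_2=1)
t=3: δ = [6.912e-05, 9.216e-05, 2.304e-05, 4.608e-05]  ψ = [3, 1, 0, 1]  (obs o_3=2)
t=4: δ = [1.106e-05, 5.530e-06, 2.765e-06, 5.530e-06]  ψ = [1, 0, 0, 1]  (obs o_4=0)
backtrack: best end state = 0; path = [1, 0, 1, 1, 0]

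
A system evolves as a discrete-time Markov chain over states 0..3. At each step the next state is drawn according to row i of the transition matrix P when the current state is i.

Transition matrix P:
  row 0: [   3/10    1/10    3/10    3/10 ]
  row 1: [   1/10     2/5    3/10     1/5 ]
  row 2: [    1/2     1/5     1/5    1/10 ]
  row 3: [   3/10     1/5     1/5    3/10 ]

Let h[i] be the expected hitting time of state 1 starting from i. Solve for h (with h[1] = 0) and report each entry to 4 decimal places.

h = [6.6667, 0.0000, 6.1728, 6.0494]

First-step conditioning: h[1] = 0; for i ≠ 1, h[i] = 1 + Σ_k P[i][k]·h[k].
  h[0] = 1 + 3/10·h[0] + 3/10·h[2] + 3/10·h[3]
  h[2] = 1 + 1/2·h[0] + 1/5·h[2] + 1/10·h[3]
  h[3] = 1 + 3/10·h[0] + 1/5·h[2] + 3/10·h[3]
Solving the 3×3 linear system over states ≠ 1 gives exactly h = [20/3, 0, 500/81, 490/81] (h[1] = 0 is the target).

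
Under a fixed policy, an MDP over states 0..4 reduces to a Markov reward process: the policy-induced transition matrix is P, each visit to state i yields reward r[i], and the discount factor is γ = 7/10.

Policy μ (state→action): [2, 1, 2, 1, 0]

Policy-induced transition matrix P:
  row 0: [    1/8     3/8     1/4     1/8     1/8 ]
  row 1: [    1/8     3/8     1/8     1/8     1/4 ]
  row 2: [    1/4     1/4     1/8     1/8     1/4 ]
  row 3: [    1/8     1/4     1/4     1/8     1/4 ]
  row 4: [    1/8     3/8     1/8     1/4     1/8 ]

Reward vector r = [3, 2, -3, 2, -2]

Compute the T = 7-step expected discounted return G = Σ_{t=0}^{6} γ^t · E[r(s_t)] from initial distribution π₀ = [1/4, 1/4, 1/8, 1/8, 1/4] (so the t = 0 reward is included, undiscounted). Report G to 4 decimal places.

t=0: π = [0.2500, 0.2500, 0.1250, 0.1250, 0.2500], E[r] = 0.6250, γ^t·E[r] = 0.625000, running G = 0.625000
t=1: π = [0.1406, 0.3438, 0.1719, 0.1563, 0.1875], E[r] = 0.5313, γ^t·E[r] = 0.371875, running G = 0.996875
t=2: π = [0.1465, 0.3340, 0.1621, 0.1484, 0.2090], E[r] = 0.5000, γ^t·E[r] = 0.245000, running G = 1.241875
t=3: π = [0.1453, 0.3362, 0.1619, 0.1511, 0.2056], E[r] = 0.5137, γ^t·E[r] = 0.176189, running G = 1.418064
t=4: π = [0.1452, 0.3359, 0.1620, 0.1507, 0.2061], E[r] = 0.5104, γ^t·E[r] = 0.122549, running G = 1.540613
t=5: π = [0.1453, 0.3359, 0.1620, 0.1508, 0.2061], E[r] = 0.5110, γ^t·E[r] = 0.085882, running G = 1.626495
t=6: π = [0.1452, 0.3359, 0.1620, 0.1508, 0.2061], E[r] = 0.5109, γ^t·E[r] = 0.060107, running G = 1.686602

G = 1.6866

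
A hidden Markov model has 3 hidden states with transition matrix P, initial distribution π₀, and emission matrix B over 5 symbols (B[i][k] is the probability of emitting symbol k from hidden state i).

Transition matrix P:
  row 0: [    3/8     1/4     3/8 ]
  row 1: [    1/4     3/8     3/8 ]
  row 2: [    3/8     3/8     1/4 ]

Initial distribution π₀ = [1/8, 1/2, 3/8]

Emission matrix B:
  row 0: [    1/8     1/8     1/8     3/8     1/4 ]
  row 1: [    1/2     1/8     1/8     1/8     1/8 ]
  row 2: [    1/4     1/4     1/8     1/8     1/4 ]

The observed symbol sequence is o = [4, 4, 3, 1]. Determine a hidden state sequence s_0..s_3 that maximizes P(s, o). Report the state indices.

path = [2, 0, 0, 2]

t=0: δ = [3.125e-02, 6.250e-02, 9.375e-02]  (obs o_0=4)
t=1: δ = [8.789e-03, 4.395e-03, 5.859e-03]  ψ = [2, 2, 1]  (obs o_1=4)
t=2: δ = [1.236e-03, 2.747e-04, 4.120e-04]  ψ = [0, 0, 0]  (obs o_2=3)
t=3: δ = [5.794e-05, 3.862e-05, 1.159e-04]  ψ = [0, 0, 0]  (obs o_3=1)
backtrack: best end state = 2; path = [2, 0, 0, 2]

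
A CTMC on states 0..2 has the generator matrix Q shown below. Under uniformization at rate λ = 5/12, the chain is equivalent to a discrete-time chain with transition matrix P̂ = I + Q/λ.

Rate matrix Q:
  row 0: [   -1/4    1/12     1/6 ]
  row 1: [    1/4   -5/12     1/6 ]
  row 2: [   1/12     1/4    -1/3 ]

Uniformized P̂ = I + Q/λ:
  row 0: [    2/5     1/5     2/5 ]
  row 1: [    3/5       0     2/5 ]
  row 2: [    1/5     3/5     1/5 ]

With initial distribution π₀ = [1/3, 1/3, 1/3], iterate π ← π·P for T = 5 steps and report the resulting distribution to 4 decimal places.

π = [0.3889, 0.2778, 0.3333]

t=0: π = [0.3333, 0.3333, 0.3333]
t=1: π = [0.4000, 0.2667, 0.3333]
t=2: π = [0.3867, 0.2800, 0.3333]
t=3: π = [0.3893, 0.2773, 0.3333]
t=4: π = [0.3888, 0.2779, 0.3333]
t=5: π = [0.3889, 0.2778, 0.3333]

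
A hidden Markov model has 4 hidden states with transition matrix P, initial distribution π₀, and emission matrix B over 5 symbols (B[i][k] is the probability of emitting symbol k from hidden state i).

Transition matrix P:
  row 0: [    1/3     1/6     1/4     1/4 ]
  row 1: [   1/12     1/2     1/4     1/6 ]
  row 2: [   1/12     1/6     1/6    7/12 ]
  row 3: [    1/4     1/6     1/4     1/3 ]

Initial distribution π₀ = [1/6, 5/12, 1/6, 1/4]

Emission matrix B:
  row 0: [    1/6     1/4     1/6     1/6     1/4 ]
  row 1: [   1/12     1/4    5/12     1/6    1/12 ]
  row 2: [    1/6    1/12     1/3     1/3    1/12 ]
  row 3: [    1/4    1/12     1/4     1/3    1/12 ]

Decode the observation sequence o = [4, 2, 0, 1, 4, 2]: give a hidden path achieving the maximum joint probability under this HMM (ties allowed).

path = [1, 1, 1, 1, 1, 1]

t=0: δ = [4.167e-02, 3.472e-02, 1.389e-02, 2.083e-02]  (obs o_0=4)
t=1: δ = [2.315e-03, 7.234e-03, 3.472e-03, 2.604e-03]  ψ = [0, 1, 0, 0]  (obs o_1=2)
t=2: δ = [1.286e-04, 3.014e-04, 3.014e-04, 5.064e-04]  ψ = [0, 1, 1, 2]  (obs o_2=0)
t=3: δ = [3.165e-05, 3.768e-05, 1.055e-05, 1.465e-05]  ψ = [3, 1, 3, 2]  (obs o_3=1)
t=4: δ = [2.637e-06, 1.570e-06, 7.849e-07, 6.593e-07]  ψ = [0, 1, 1, 0]  (obs o_4=4)
t=5: δ = [1.465e-07, 3.270e-07, 2.198e-07, 1.648e-07]  ψ = [0, 1, 0, 0]  (obs o_5=2)
backtrack: best end state = 1; path = [1, 1, 1, 1, 1, 1]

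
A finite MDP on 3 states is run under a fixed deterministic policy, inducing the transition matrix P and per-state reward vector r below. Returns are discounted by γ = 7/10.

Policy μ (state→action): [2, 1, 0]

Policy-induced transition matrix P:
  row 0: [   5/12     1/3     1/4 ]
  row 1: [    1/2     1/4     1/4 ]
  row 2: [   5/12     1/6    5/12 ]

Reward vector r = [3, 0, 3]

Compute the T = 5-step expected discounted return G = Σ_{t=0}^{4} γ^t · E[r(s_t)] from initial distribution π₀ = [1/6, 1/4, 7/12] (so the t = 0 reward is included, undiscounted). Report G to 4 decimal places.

t=0: π = [0.1667, 0.2500, 0.5833], E[r] = 2.2500, γ^t·E[r] = 2.250000, running G = 2.250000
t=1: π = [0.4375, 0.2153, 0.3472], E[r] = 2.3542, γ^t·E[r] = 1.647917, running G = 3.897917
t=2: π = [0.4346, 0.2575, 0.3079], E[r] = 2.2274, γ^t·E[r] = 1.091441, running G = 4.989358
t=3: π = [0.4381, 0.2606, 0.3013], E[r] = 2.2183, γ^t·E[r] = 0.760882, running G = 5.750240
t=4: π = [0.4384, 0.2614, 0.3002], E[r] = 2.2158, γ^t·E[r] = 0.532013, running G = 6.282253

G = 6.2823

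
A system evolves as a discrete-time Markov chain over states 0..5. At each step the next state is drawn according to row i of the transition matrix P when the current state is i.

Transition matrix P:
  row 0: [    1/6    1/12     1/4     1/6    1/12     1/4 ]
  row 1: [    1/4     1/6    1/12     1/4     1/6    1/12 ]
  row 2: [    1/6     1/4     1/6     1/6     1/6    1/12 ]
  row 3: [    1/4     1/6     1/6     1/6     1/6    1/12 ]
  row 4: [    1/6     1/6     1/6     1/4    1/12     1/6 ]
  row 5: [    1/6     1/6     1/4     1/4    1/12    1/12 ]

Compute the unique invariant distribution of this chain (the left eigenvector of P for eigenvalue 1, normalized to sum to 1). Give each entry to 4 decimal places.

Balance equations π_j = Σ_i π_i·P[i][j]:
  π_0 = 1/6·π_0 + 1/4·π_1 + 1/6·π_2 + 1/4·π_3 + 1/6·π_4 + 1/6·π_5
  π_1 = 1/12·π_0 + 1/6·π_1 + 1/4·π_2 + 1/6·π_3 + 1/6·π_4 + 1/6·π_5
  π_2 = 1/4·π_0 + 1/12·π_1 + 1/6·π_2 + 1/6·π_3 + 1/6·π_4 + 1/4·π_5
  π_3 = 1/6·π_0 + 1/4·π_1 + 1/6·π_2 + 1/6·π_3 + 1/4·π_4 + 1/4·π_5
  π_4 = 1/12·π_0 + 1/6·π_1 + 1/6·π_2 + 1/6·π_3 + 1/12·π_4 + 1/12·π_5
  normalize: π_0 + π_1 + π_2 + π_3 + π_4 + π_5 = 1
Solving the linear system gives exactly π = [59151/299881, 49547/299881, 53953/299881, 60503/299881, 38657/299881, 38070/299881].

π = [0.1972, 0.1652, 0.1799, 0.2018, 0.1289, 0.1270]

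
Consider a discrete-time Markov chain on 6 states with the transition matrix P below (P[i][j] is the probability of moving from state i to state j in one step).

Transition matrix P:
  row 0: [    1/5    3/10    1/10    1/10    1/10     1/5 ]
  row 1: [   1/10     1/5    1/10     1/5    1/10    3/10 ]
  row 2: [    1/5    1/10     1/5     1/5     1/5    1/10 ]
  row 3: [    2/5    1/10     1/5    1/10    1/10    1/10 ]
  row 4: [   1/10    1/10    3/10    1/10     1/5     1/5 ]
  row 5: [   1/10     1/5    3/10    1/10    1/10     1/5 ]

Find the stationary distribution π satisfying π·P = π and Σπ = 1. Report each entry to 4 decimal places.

π = [0.1786, 0.1712, 0.1967, 0.1368, 0.1330, 0.1838]

Balance equations π_j = Σ_i π_i·P[i][j]:
  π_0 = 1/5·π_0 + 1/10·π_1 + 1/5·π_2 + 2/5·π_3 + 1/10·π_4 + 1/10·π_5
  π_1 = 3/10·π_0 + 1/5·π_1 + 1/10·π_2 + 1/10·π_3 + 1/10·π_4 + 1/5·π_5
  π_2 = 1/10·π_0 + 1/10·π_1 + 1/5·π_2 + 1/5·π_3 + 3/10·π_4 + 3/10·π_5
  π_3 = 1/10·π_0 + 1/5·π_1 + 1/5·π_2 + 1/10·π_3 + 1/10·π_4 + 1/10·π_5
  π_4 = 1/10·π_0 + 1/10·π_1 + 1/5·π_2 + 1/10·π_3 + 1/5·π_4 + 1/10·π_5
  normalize: π_0 + π_1 + π_2 + π_3 + π_4 + π_5 = 1
Solving the linear system gives exactly π = [5416/30331, 5193/30331, 5966/30331, 4149/30331, 4033/30331, 5574/30331].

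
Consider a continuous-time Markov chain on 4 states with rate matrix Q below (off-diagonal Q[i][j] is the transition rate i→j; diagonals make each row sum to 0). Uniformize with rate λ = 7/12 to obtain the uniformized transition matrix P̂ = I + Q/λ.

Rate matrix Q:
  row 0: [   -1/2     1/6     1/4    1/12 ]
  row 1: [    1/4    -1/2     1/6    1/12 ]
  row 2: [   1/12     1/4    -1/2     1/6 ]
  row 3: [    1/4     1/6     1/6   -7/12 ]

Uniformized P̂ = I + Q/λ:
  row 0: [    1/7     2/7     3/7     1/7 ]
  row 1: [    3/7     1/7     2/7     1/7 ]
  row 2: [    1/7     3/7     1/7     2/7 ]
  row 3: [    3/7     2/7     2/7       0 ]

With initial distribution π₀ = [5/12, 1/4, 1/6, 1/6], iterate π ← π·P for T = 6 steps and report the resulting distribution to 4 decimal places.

t=0: π = [0.4167, 0.2500, 0.1667, 0.1667]
t=1: π = [0.2619, 0.2738, 0.3214, 0.1429]
t=2: π = [0.2619, 0.2925, 0.2772, 0.1684]
t=3: π = [0.2745, 0.2835, 0.2835, 0.1584]
t=4: π = [0.2691, 0.2857, 0.2844, 0.1607]
t=5: π = [0.2704, 0.2855, 0.2835, 0.1605]
t=6: π = [0.2703, 0.2854, 0.2838, 0.1604]

π = [0.2703, 0.2854, 0.2838, 0.1604]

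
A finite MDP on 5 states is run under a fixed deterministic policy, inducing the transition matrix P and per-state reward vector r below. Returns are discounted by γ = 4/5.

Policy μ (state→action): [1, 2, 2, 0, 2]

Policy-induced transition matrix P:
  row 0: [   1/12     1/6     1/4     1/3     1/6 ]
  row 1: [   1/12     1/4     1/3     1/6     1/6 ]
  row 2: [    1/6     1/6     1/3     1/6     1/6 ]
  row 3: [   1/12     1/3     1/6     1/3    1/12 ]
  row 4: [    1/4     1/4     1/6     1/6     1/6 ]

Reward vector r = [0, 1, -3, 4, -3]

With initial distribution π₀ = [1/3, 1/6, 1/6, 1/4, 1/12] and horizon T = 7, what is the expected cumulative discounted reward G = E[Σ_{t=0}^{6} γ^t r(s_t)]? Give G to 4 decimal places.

t=0: π = [0.3333, 0.1667, 0.1667, 0.2500, 0.0833], E[r] = 0.4167, γ^t·E[r] = 0.416667, running G = 0.416667
t=1: π = [0.1111, 0.2292, 0.2500, 0.2639, 0.1458], E[r] = 0.0972, γ^t·E[r] = 0.077778, running G = 0.494444
t=2: π = [0.1285, 0.2419, 0.2558, 0.2292, 0.1447], E[r] = -0.0428, γ^t·E[r] = -0.027407, running G = 0.467037
t=3: π = [0.1288, 0.2371, 0.2603, 0.2263, 0.1476], E[r] = -0.0815, γ^t·E[r] = -0.041728, running G = 0.425309
t=4: π = [0.1296, 0.2364, 0.2603, 0.2258, 0.1478], E[r] = -0.0845, γ^t·E[r] = -0.034624, running G = 0.390685
t=5: π = [0.1297, 0.2363, 0.2603, 0.2259, 0.1478], E[r] = -0.0843, γ^t·E[r] = -0.027637, running G = 0.363047
t=6: π = [0.1297, 0.2363, 0.2602, 0.2259, 0.1478], E[r] = -0.0842, γ^t·E[r] = -0.022068, running G = 0.340979

G = 0.3410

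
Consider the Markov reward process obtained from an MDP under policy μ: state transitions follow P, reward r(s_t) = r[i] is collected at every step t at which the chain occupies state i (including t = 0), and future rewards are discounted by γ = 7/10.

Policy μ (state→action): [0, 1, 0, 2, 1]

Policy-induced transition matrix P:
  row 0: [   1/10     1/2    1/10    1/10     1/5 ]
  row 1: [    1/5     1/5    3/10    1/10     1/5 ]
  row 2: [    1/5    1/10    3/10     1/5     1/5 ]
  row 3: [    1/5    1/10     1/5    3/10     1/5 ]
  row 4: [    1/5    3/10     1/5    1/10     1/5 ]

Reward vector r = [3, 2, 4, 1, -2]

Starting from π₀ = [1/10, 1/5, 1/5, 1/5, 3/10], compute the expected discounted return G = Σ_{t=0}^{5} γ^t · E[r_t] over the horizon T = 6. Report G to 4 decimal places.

G = 4.3708

t=0: π = [0.1000, 0.2000, 0.2000, 0.2000, 0.3000], E[r] = 1.1000, γ^t·E[r] = 1.100000, running G = 1.100000
t=1: π = [0.1900, 0.2200, 0.2300, 0.1600, 0.2000], E[r] = 1.6900, γ^t·E[r] = 1.183000, running G = 2.283000
t=2: π = [0.1810, 0.2380, 0.2260, 0.1550, 0.2000], E[r] = 1.6780, γ^t·E[r] = 0.822220, running G = 3.105220
t=3: π = [0.1819, 0.2362, 0.2283, 0.1536, 0.2000], E[r] = 1.6849, γ^t·E[r] = 0.577921, running G = 3.683141
t=4: π = [0.1818, 0.2364, 0.2283, 0.1536, 0.2000], E[r] = 1.6848, γ^t·E[r] = 0.404516, running G = 4.087656
t=5: π = [0.1818, 0.2364, 0.2283, 0.1535, 0.2000], E[r] = 1.6848, γ^t·E[r] = 0.283173, running G = 4.370829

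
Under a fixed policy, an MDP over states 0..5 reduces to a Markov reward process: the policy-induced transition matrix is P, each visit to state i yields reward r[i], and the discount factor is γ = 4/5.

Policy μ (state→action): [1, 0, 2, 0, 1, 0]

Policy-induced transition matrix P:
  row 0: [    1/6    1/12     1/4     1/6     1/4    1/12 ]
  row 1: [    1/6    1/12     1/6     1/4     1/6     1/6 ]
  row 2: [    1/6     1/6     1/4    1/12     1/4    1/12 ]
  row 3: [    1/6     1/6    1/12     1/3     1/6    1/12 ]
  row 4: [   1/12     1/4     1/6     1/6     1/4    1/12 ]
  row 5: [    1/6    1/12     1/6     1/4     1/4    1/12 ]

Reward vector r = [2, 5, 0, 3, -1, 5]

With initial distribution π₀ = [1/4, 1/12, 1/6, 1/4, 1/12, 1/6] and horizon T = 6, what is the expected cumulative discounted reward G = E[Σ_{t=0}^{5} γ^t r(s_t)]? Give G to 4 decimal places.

t=0: π = [0.2500, 0.0833, 0.1667, 0.2500, 0.0833, 0.1667], E[r] = 2.4167, γ^t·E[r] = 2.416667, running G = 2.416667
t=1: π = [0.1597, 0.1319, 0.1806, 0.2153, 0.2222, 0.0903], E[r] = 1.8542, γ^t·E[r] = 1.483333, running G = 3.900000
t=2: π = [0.1481, 0.1534, 0.1771, 0.2060, 0.2211, 0.0943], E[r] = 1.9317, γ^t·E[r] = 1.236296, running G = 5.136296
t=3: π = [0.1482, 0.1521, 0.1766, 0.2069, 0.2201, 0.0961], E[r] = 1.9382, γ^t·E[r] = 0.992346, running G = 6.128642
t=4: π = [0.1483, 0.1520, 0.1765, 0.2071, 0.2201, 0.0960], E[r] = 1.9378, γ^t·E[r] = 0.793720, running G = 6.922362
t=5: π = [0.1483, 0.1520, 0.1765, 0.2071, 0.2201, 0.0960], E[r] = 1.9379, γ^t·E[r] = 0.635010, running G = 7.557373

G = 7.5574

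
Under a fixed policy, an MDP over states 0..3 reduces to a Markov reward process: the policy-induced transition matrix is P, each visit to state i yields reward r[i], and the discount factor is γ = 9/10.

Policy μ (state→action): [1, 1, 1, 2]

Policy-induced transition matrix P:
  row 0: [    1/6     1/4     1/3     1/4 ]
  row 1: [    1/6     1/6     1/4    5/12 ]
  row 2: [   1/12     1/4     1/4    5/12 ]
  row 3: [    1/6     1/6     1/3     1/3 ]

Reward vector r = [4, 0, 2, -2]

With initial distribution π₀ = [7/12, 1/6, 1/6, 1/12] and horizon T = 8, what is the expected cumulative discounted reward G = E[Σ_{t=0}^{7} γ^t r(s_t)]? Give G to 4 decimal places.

t=0: π = [0.5833, 0.1667, 0.1667, 0.0833], E[r] = 2.5000, γ^t·E[r] = 2.500000, running G = 2.500000
t=1: π = [0.1528, 0.2292, 0.3056, 0.3125], E[r] = 0.5972, γ^t·E[r] = 0.537500, running G = 3.037500
t=2: π = [0.1412, 0.2049, 0.2888, 0.3652], E[r] = 0.4120, γ^t·E[r] = 0.333750, running G = 3.371250
t=3: π = [0.1426, 0.2025, 0.2922, 0.3627], E[r] = 0.4294, γ^t·E[r] = 0.313031, running G = 3.684281
t=4: π = [0.1423, 0.2029, 0.2921, 0.3627], E[r] = 0.4281, γ^t·E[r] = 0.280900, running G = 3.965181
t=5: π = [0.1423, 0.2029, 0.2921, 0.3627], E[r] = 0.4280, γ^t·E[r] = 0.252738, running G = 4.217919
t=6: π = [0.1423, 0.2029, 0.2921, 0.3627], E[r] = 0.4280, γ^t·E[r] = 0.227479, running G = 4.445399
t=7: π = [0.1423, 0.2029, 0.2921, 0.3627], E[r] = 0.4280, γ^t·E[r] = 0.204730, running G = 4.650129

G = 4.6501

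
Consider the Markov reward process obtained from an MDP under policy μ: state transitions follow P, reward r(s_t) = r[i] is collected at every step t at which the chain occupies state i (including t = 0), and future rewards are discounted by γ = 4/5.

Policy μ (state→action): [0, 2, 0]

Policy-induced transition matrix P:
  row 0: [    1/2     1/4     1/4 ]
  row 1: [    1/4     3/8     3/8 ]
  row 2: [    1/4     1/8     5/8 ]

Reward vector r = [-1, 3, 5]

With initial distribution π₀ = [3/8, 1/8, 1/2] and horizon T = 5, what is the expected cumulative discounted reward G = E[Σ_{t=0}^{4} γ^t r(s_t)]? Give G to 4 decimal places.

G = 8.5084

t=0: π = [0.3750, 0.1250, 0.5000], E[r] = 2.5000, γ^t·E[r] = 2.500000, running G = 2.500000
t=1: π = [0.3438, 0.2031, 0.4531], E[r] = 2.5313, γ^t·E[r] = 2.025000, running G = 4.525000
t=2: π = [0.3359, 0.2188, 0.4453], E[r] = 2.5469, γ^t·E[r] = 1.630000, running G = 6.155000
t=3: π = [0.3340, 0.2217, 0.4443], E[r] = 2.5527, γ^t·E[r] = 1.307000, running G = 7.462000
t=4: π = [0.3335, 0.2222, 0.4443], E[r] = 2.5547, γ^t·E[r] = 1.046400, running G = 8.508400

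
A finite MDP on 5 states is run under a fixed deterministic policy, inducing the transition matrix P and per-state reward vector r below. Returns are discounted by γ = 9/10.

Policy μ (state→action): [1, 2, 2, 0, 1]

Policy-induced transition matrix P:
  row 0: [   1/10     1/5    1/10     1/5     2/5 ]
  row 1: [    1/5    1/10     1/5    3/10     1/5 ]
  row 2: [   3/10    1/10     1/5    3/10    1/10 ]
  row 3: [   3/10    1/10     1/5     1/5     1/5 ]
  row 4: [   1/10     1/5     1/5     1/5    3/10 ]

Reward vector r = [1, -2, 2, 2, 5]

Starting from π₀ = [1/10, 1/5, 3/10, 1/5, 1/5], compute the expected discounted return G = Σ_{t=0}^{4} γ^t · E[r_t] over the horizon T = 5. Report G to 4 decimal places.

t=0: π = [0.1000, 0.2000, 0.3000, 0.2000, 0.2000], E[r] = 1.7000, γ^t·E[r] = 1.700000, running G = 1.700000
t=1: π = [0.2200, 0.1300, 0.1900, 0.2500, 0.2100], E[r] = 1.8900, γ^t·E[r] = 1.701000, running G = 3.401000
t=2: π = [0.2010, 0.1430, 0.1780, 0.2320, 0.2460], E[r] = 1.9650, γ^t·E[r] = 1.591650, running G = 4.992650
t=3: π = [0.1963, 0.1447, 0.1799, 0.2321, 0.2470], E[r] = 1.9659, γ^t·E[r] = 1.433141, running G = 6.425791
t=4: π = [0.1969, 0.1443, 0.1804, 0.2325, 0.2460], E[r] = 1.9637, γ^t·E[r] = 1.288397, running G = 7.714188

G = 7.7142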